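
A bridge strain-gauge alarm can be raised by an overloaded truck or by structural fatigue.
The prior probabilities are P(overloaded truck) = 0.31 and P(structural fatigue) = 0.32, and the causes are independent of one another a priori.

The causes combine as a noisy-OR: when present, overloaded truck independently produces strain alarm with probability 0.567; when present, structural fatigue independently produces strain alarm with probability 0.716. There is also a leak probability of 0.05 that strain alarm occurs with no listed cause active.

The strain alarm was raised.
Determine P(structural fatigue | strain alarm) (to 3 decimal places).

Under noisy-OR, P(strain alarm | causes) = 1 − (1−0.05)·∏(1−qᵢ) over the active causes.
P(strain alarm) = 0.05×0.69×0.68 + 0.7302×0.69×0.32 + 0.58865×0.31×0.68 + 0.883177×0.31×0.32 = 0.023460 + 0.161228 + 0.124087 + 0.087611 = 0.396386
Restricting to configurations with structural fatigue present: 0.161228 + 0.087611 = 0.248839.
P(structural fatigue | strain alarm) = 0.248839 / 0.396386 ≈ 0.628

P(structural fatigue | strain alarm) ≈ 0.628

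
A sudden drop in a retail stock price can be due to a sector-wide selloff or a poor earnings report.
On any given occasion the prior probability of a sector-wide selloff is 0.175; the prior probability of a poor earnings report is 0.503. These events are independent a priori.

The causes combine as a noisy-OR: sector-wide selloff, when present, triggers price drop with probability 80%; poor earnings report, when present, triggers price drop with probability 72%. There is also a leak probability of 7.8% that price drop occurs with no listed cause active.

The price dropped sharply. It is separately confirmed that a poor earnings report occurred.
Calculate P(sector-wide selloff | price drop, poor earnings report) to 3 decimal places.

Under noisy-OR, P(price drop | causes) = 1 − (1−0.078)·∏(1−qᵢ) over the active causes.
Enumerate both values of sector-wide selloff and weight by the priors:
  P(price drop | poor earnings report) = 0.74184×0.825 + 0.948368×0.175
        = 0.612018 + 0.165964 = 0.777982
The terms with sector-wide selloff present sum to 0.165964, so
  P(sector-wide selloff | price drop, poor earnings report) = 0.165964 / 0.777982 ≈ 0.213

P(sector-wide selloff | price drop, poor earnings report) ≈ 0.213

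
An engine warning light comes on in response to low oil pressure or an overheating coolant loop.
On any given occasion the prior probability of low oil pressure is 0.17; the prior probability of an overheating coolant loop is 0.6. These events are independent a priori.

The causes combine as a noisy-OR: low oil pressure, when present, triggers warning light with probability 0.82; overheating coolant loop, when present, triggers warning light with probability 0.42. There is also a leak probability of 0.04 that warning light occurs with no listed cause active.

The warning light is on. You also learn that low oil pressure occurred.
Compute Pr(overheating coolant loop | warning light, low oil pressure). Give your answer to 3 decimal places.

Pr(overheating coolant loop | warning light, low oil pressure) ≈ 0.620

Under noisy-OR, P(warning light | causes) = 1 − (1−0.04)·∏(1−qᵢ) over the active causes.
Numerator (weight on configurations with overheating coolant loop): 0.899776*0.6 = 0.539866
Normalizer over all consistent configurations: 0.8272*0.4 + 0.899776*0.6 = 0.870746
P(overheating coolant loop | warning light, low oil pressure) = 0.539866/0.870746 ≈ 0.620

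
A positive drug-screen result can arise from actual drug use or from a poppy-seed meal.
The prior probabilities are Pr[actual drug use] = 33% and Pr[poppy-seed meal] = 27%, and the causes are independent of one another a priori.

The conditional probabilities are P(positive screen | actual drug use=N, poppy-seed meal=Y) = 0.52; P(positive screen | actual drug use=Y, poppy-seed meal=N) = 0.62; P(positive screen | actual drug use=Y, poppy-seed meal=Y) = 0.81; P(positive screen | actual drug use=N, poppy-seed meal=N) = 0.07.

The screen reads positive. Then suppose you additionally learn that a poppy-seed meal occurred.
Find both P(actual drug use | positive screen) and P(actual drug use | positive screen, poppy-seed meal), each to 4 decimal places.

P(actual drug use | positive screen) ≈ 0.6332; P(actual drug use | positive screen, poppy-seed meal) ≈ 0.4341

Sum P(positive screen|·) weighted by the priors over the 4 (actual drug use, poppy-seed meal) configurations:
  P(positive screen) = 0.07·0.67·0.73 + 0.52·0.67·0.27 + 0.62·0.33·0.73 + 0.81·0.33·0.27
        = 0.034237 + 0.094068 + 0.149358 + 0.072171 = 0.349834
Keeping only the actual drug use-present terms gives 0.221529, so
  P(actual drug use | positive screen) = 0.221529 / 0.349834 ≈ 0.6332

With the extra evidence:
Sum P(positive screen|·) weighted by the priors over both values of actual drug use:
  P(positive screen | poppy-seed meal) = 0.52×0.67 + 0.81×0.33
        = 0.348400 + 0.267300 = 0.615700
Configurations with actual drug use contribute 0.267300, so
  P(actual drug use | positive screen, poppy-seed meal) = 0.267300 / 0.615700 ≈ 0.4341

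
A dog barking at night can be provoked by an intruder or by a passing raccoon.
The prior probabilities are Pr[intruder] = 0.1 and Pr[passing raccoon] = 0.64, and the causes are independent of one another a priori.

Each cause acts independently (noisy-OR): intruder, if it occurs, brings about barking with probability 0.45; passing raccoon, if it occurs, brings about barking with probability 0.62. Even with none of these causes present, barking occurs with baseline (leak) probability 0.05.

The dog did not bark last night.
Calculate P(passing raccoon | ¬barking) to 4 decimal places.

Under noisy-OR, P(barking | causes) = 1 − (1−0.05)·∏(1−qᵢ) over the active causes.
Sum P(¬barking|·) weighted by the priors over the 4 (intruder, passing raccoon) configurations:
  P(¬barking) = 0.95·0.9·0.36 + 0.361·0.9·0.64 + 0.5225·0.1·0.36 + 0.19855·0.1·0.64
        = 0.307800 + 0.207936 + 0.018810 + 0.012707 = 0.547253
Configurations with passing raccoon contribute 0.220643, so
  P(passing raccoon | ¬barking) = 0.220643 / 0.547253 ≈ 0.4032

P(passing raccoon | ¬barking) ≈ 0.4032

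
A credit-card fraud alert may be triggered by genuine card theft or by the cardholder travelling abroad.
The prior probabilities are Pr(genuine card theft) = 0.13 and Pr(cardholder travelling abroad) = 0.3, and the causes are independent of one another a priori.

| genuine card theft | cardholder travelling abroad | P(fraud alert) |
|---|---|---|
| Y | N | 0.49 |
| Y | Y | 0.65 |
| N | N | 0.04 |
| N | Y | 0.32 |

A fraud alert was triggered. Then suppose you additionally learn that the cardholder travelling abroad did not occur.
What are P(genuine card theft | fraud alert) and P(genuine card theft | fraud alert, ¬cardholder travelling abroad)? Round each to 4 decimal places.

P(genuine card theft | fraud alert) ≈ 0.3933; P(genuine card theft | fraud alert, ¬cardholder travelling abroad) ≈ 0.6467

Numerator (weight on configurations with genuine card theft): 0.044590 + 0.025350 = 0.069940
Denominator P(fraud alert): 0.04·0.87·0.7 + 0.32·0.87·0.3 + 0.49·0.13·0.7 + 0.65·0.13·0.3 = 0.177820
Posterior = 0.069940 / 0.177820 ≈ 0.3933

Now condition on the additional information:
Enumerate both values of genuine card theft and weight by the priors:
  P(fraud alert | ¬cardholder travelling abroad) = 0.04×0.87 + 0.49×0.13
        = 0.034800 + 0.063700 = 0.098500
Keeping only the genuine card theft-present terms gives 0.063700, so
  P(genuine card theft | fraud alert, ¬cardholder travelling abroad) = 0.063700 / 0.098500 ≈ 0.6467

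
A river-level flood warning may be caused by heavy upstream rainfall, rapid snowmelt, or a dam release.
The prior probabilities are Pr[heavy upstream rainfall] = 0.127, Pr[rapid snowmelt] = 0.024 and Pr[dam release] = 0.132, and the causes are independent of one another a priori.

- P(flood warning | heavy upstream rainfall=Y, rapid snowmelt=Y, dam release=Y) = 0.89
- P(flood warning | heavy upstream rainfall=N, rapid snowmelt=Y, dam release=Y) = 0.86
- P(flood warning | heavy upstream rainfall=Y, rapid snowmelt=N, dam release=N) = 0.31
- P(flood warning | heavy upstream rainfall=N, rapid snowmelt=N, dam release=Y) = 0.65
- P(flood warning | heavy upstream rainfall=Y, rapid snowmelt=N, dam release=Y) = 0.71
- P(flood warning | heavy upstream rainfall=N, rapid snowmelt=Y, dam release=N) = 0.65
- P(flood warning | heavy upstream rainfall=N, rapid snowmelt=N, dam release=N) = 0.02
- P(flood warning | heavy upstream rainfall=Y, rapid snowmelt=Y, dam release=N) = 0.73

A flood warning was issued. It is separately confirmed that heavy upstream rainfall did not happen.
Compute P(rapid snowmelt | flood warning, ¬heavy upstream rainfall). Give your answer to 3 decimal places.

P(rapid snowmelt | flood warning, ¬heavy upstream rainfall) ≈ 0.139

By total probability over the 4 (rapid snowmelt, dam release) configurations:
  P(flood warning | ¬heavy upstream rainfall) = 0.02*0.976*0.868 + 0.65*0.976*0.132 + 0.65*0.024*0.868 + 0.86*0.024*0.132
        = 0.016943 + 0.083741 + 0.013541 + 0.002724 = 0.116949
Keeping only the rapid snowmelt-present terms gives 0.016265, so
  P(rapid snowmelt | flood warning, ¬heavy upstream rainfall) = 0.016265 / 0.116949 ≈ 0.139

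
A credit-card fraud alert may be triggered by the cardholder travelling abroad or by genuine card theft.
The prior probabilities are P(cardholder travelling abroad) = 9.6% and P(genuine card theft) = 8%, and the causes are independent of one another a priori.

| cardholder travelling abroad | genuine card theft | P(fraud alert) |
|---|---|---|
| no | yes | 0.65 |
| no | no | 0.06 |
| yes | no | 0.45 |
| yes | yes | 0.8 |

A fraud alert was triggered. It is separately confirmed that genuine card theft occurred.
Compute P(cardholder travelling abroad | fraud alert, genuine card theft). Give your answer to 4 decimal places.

P(cardholder travelling abroad | fraud alert, genuine card theft) ≈ 0.1156

P(fraud alert | genuine card theft) = 0.65·0.904 + 0.8·0.096 = 0.587600 + 0.076800 = 0.664400
Of this, 0.076800 comes from 0.8·0.096 (the cardholder travelling abroad=true cases).
So P(cardholder travelling abroad | fraud alert, genuine card theft) = 0.076800/0.664400 ≈ 0.1156.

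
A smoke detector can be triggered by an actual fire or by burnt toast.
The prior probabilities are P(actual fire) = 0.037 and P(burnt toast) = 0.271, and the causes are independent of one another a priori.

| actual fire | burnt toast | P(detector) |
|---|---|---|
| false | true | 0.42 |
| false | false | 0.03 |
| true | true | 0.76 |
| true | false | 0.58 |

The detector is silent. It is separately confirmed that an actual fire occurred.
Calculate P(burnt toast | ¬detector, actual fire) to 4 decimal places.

P(burnt toast | ¬detector, actual fire) ≈ 0.1752

Weight on burnt toast=true, given the evidence: 0.24*0.271 = 0.065040
The normalizing constant is 0.42*0.729 + 0.24*0.271 = 0.371220
Posterior = 0.065040 / 0.371220 ≈ 0.1752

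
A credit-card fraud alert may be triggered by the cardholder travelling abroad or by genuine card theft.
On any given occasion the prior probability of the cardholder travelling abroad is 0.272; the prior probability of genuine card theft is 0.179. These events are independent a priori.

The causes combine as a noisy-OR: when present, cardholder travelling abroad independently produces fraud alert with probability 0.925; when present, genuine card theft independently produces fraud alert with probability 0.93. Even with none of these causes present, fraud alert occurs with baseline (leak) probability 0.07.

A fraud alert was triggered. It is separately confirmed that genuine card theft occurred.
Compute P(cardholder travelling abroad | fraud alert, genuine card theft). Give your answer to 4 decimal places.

Under noisy-OR, P(fraud alert | causes) = 1 − (1−0.07)·∏(1−qᵢ) over the active causes.
Numerator (weight on configurations with cardholder travelling abroad): 0.995117×0.272 = 0.270672
Normalizer over all consistent configurations: 0.9349×0.728 + 0.995117×0.272 = 0.951279
Posterior = 0.270672 / 0.951279 ≈ 0.2845

P(cardholder travelling abroad | fraud alert, genuine card theft) ≈ 0.2845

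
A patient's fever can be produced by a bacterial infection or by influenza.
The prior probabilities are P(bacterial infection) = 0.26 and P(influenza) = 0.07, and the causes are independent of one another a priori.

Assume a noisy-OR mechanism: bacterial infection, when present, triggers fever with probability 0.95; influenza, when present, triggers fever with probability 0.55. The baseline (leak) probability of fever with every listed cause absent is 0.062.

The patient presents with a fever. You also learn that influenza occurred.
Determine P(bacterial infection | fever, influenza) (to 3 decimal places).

Under noisy-OR, P(fever | causes) = 1 − (1−0.062)·∏(1−qᵢ) over the active causes.
For the numerator, keep only bacterial infection=true terms: 0.978895*0.26 = 0.254513
Normalizer over all consistent configurations: 0.5779*0.74 + 0.978895*0.26 = 0.682159
P(bacterial infection | fever, influenza) = 0.254513/0.682159 ≈ 0.373

P(bacterial infection | fever, influenza) ≈ 0.373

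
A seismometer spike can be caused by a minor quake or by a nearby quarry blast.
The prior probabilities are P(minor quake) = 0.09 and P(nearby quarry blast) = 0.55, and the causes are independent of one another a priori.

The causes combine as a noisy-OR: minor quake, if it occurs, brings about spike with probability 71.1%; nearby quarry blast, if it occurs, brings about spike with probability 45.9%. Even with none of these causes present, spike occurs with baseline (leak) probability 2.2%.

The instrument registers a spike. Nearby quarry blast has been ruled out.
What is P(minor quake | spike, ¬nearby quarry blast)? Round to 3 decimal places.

P(minor quake | spike, ¬nearby quarry blast) ≈ 0.763

Under noisy-OR, P(spike | causes) = 1 − (1−0.022)·∏(1−qᵢ) over the active causes.
Numerator (weight on configurations with minor quake): 0.717358*0.09 = 0.064562
Normalizer over all consistent configurations: 0.022*0.91 + 0.717358*0.09 = 0.084582
P(minor quake | spike, ¬nearby quarry blast) = 0.064562/0.084582 ≈ 0.763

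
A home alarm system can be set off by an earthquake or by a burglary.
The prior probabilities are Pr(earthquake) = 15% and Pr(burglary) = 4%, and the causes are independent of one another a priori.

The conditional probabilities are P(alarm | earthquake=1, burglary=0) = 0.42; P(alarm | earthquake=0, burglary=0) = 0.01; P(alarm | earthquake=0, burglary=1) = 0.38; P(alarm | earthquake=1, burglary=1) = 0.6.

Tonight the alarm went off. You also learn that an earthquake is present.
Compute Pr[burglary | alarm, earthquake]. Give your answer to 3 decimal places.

P(alarm | earthquake) = 0.42·0.96 + 0.6·0.04 = 0.403200 + 0.024000 = 0.427200
Of this, 0.024000 comes from 0.6·0.04 (the burglary=true cases).
Hence the posterior is 0.024000/0.427200 ≈ 0.056.

Pr[burglary | alarm, earthquake] ≈ 0.056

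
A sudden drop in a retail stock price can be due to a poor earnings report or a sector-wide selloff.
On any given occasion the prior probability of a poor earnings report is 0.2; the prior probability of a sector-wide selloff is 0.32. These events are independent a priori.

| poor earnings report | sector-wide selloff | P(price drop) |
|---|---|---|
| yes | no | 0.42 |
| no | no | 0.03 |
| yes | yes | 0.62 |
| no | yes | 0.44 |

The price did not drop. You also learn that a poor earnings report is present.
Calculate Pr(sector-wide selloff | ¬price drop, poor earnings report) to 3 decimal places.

Pr(sector-wide selloff | ¬price drop, poor earnings report) ≈ 0.236

By total probability over both values of sector-wide selloff:
  P(¬price drop | poor earnings report) = 0.58·0.68 + 0.38·0.32
        = 0.394400 + 0.121600 = 0.516000
Configurations with sector-wide selloff contribute 0.121600, so
  P(sector-wide selloff | ¬price drop, poor earnings report) = 0.121600 / 0.516000 ≈ 0.236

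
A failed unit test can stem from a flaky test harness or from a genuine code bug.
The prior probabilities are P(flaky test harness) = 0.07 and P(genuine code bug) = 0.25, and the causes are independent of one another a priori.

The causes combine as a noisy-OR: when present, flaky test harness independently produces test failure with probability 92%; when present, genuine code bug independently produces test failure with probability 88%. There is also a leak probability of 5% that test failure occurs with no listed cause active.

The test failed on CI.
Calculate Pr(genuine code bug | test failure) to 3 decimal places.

Pr(genuine code bug | test failure) ≈ 0.728

Under noisy-OR, P(test failure | causes) = 1 − (1−0.05)·∏(1−qᵢ) over the active causes.
Enumerate the 4 (flaky test harness, genuine code bug) configurations and weight by the priors:
  P(test failure) = 0.05*0.93*0.75 + 0.886*0.93*0.25 + 0.924*0.07*0.75 + 0.99088*0.07*0.25
        = 0.034875 + 0.205995 + 0.048510 + 0.017340 = 0.306720
The terms with genuine code bug present sum to 0.223335, so
  P(genuine code bug | test failure) = 0.223335 / 0.306720 ≈ 0.728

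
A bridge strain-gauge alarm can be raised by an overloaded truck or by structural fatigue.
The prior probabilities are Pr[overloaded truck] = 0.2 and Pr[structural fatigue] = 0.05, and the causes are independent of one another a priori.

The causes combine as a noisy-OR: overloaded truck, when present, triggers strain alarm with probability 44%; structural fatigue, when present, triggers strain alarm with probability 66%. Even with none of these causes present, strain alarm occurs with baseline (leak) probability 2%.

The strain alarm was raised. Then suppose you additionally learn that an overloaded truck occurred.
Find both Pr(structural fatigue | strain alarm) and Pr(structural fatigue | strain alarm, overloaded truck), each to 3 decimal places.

Under noisy-OR, P(strain alarm | causes) = 1 − (1−0.02)·∏(1−qᵢ) over the active causes.
Enumerate the 4 (overloaded truck, structural fatigue) configurations and weight by the priors:
  P(strain alarm) = 0.02*0.8*0.95 + 0.6668*0.8*0.05 + 0.4512*0.2*0.95 + 0.813408*0.2*0.05
        = 0.015200 + 0.026672 + 0.085728 + 0.008134 = 0.135734
The terms with structural fatigue present sum to 0.034806, so
  P(structural fatigue | strain alarm) = 0.034806 / 0.135734 ≈ 0.256

With the extra evidence:
For the numerator, keep only structural fatigue=true terms: 0.813408·0.05 = 0.040670
The normalizing constant is 0.4512·0.95 + 0.813408·0.05 = 0.469310
P(structural fatigue | strain alarm, overloaded truck) = 0.040670/0.469310 ≈ 0.087

Pr(structural fatigue | strain alarm) ≈ 0.256; Pr(structural fatigue | strain alarm, overloaded truck) ≈ 0.087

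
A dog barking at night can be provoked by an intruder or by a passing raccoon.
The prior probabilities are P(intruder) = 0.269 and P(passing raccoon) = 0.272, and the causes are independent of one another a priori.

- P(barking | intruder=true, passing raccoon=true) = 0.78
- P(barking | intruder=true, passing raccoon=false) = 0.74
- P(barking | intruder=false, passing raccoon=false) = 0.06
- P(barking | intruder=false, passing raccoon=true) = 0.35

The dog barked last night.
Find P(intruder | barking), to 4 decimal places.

P(intruder | barking) ≈ 0.6655

Sum P(barking|·) weighted by the priors over the 4 (intruder, passing raccoon) configurations:
  P(barking) = 0.06×0.731×0.728 + 0.35×0.731×0.272 + 0.74×0.269×0.728 + 0.78×0.269×0.272
        = 0.031930 + 0.069591 + 0.144916 + 0.057071 = 0.303508
The terms with intruder present sum to 0.201987, so
  P(intruder | barking) = 0.201987 / 0.303508 ≈ 0.6655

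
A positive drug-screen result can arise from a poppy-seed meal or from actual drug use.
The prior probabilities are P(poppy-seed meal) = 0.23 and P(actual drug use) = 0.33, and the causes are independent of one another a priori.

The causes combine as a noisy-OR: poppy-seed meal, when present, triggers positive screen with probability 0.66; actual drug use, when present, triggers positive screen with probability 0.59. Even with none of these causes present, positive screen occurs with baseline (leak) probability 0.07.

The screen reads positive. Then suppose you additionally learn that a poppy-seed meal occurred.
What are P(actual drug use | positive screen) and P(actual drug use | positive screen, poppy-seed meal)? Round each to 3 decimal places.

Under noisy-OR, P(positive screen | causes) = 1 − (1−0.07)·∏(1−qᵢ) over the active causes.
P(positive screen) = 0.07*0.77*0.67 + 0.6187*0.77*0.33 + 0.6838*0.23*0.67 + 0.870358*0.23*0.33 = 0.036113 + 0.157212 + 0.105374 + 0.066060 = 0.364759
The actual drug use-present share is 0.157212 + 0.066060 = 0.223272.
P(actual drug use | positive screen) = 0.223272 / 0.364759 ≈ 0.612

Now also conditioning on poppy-seed meal=true:
For the numerator, keep only actual drug use=true terms: 0.870358×0.33 = 0.287218
Denominator P(positive screen | poppy-seed meal): 0.6838×0.67 + 0.870358×0.33 = 0.745364
Posterior = 0.287218 / 0.745364 ≈ 0.385

P(actual drug use | positive screen) ≈ 0.612; P(actual drug use | positive screen, poppy-seed meal) ≈ 0.385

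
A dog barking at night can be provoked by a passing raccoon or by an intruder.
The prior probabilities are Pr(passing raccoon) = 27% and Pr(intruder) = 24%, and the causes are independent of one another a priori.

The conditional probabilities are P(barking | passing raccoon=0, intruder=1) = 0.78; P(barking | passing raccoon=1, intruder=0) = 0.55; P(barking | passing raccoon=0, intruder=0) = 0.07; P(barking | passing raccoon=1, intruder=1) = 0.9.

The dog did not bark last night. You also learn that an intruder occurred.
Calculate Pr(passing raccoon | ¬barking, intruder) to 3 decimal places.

Pr(passing raccoon | ¬barking, intruder) ≈ 0.144

By total probability over both values of passing raccoon:
  P(¬barking | intruder) = 0.22×0.73 + 0.1×0.27
        = 0.160600 + 0.027000 = 0.187600
Configurations with passing raccoon contribute 0.027000, so
  P(passing raccoon | ¬barking, intruder) = 0.027000 / 0.187600 ≈ 0.144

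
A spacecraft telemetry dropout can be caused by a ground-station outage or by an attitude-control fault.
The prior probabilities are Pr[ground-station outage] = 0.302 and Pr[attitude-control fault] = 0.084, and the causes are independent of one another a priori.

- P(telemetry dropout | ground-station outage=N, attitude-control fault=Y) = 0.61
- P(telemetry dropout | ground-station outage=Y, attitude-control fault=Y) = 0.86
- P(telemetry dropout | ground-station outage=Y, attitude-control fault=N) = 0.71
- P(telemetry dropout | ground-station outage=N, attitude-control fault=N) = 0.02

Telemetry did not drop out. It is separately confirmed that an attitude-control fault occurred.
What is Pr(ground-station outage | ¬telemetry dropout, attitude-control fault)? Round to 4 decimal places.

By total probability over both values of ground-station outage:
  P(¬telemetry dropout | attitude-control fault) = 0.39·0.698 + 0.14·0.302
        = 0.272220 + 0.042280 = 0.314500
Configurations with ground-station outage contribute 0.042280, so
  P(ground-station outage | ¬telemetry dropout, attitude-control fault) = 0.042280 / 0.314500 ≈ 0.1344

Pr(ground-station outage | ¬telemetry dropout, attitude-control fault) ≈ 0.1344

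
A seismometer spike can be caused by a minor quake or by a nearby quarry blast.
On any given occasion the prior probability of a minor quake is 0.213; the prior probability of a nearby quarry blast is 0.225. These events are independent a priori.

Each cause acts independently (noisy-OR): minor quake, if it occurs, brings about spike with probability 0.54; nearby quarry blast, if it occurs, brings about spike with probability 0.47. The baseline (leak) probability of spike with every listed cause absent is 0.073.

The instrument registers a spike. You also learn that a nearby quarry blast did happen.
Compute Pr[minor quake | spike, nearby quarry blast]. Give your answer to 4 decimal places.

Pr[minor quake | spike, nearby quarry blast] ≈ 0.2917

Under noisy-OR, P(spike | causes) = 1 − (1−0.073)·∏(1−qᵢ) over the active causes.
Numerator (weight on configurations with minor quake): 0.773997×0.213 = 0.164861
Normalizer over all consistent configurations: 0.50869×0.787 + 0.773997×0.213 = 0.565200
P(minor quake | spike, nearby quarry blast) = 0.164861/0.565200 ≈ 0.2917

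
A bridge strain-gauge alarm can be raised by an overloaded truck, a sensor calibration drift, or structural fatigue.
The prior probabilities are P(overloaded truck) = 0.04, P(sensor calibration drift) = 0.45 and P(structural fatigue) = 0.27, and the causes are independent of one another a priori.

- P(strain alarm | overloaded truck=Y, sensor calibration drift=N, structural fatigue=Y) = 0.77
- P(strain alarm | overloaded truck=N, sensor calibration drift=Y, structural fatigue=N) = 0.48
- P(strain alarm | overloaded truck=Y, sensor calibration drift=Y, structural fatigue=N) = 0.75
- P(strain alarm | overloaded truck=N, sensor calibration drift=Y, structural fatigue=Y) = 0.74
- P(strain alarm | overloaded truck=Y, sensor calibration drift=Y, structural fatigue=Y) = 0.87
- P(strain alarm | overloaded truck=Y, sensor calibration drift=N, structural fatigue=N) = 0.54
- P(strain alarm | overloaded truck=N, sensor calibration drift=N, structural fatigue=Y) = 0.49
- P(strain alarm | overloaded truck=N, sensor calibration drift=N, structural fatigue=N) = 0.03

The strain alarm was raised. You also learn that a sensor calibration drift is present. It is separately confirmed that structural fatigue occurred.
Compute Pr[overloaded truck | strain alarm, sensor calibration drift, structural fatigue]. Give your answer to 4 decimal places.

Pr[overloaded truck | strain alarm, sensor calibration drift, structural fatigue] ≈ 0.0467

Numerator (weight on configurations with overloaded truck): 0.87*0.04 = 0.034800
The normalizing constant is 0.74*0.96 + 0.87*0.04 = 0.745200
Posterior = 0.034800 / 0.745200 ≈ 0.0467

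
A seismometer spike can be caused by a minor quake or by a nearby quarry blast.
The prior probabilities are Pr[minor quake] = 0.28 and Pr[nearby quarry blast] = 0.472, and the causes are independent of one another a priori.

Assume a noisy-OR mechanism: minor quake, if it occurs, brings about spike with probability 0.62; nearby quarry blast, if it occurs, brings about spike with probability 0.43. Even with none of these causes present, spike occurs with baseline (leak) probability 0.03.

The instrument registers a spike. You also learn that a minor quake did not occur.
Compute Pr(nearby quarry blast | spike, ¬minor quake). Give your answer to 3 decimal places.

Pr(nearby quarry blast | spike, ¬minor quake) ≈ 0.930

Under noisy-OR, P(spike | causes) = 1 − (1−0.03)·∏(1−qᵢ) over the active causes.
By total probability over both values of nearby quarry blast:
  P(spike | ¬minor quake) = 0.03×0.528 + 0.4471×0.472
        = 0.015840 + 0.211031 = 0.226871
Configurations with nearby quarry blast contribute 0.211031, so
  P(nearby quarry blast | spike, ¬minor quake) = 0.211031 / 0.226871 ≈ 0.930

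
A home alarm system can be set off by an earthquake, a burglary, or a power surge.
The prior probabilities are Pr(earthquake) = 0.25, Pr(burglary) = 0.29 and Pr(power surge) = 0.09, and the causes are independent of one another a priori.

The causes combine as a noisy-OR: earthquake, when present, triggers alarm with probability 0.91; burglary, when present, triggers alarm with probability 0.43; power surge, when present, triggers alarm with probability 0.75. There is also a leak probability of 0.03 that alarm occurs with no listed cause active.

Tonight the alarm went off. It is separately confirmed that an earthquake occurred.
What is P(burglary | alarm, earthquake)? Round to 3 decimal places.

P(burglary | alarm, earthquake) ≈ 0.298

Under noisy-OR, P(alarm | causes) = 1 − (1−0.03)·∏(1−qᵢ) over the active causes.
For the numerator, keep only burglary=true terms: 0.250768 + 0.025775 = 0.276543
The normalizing constant is 0.9127×0.71×0.91 + 0.978175×0.71×0.09 + 0.950239×0.29×0.91 + 0.98756×0.29×0.09 = 0.928743
Posterior = 0.276543 / 0.928743 ≈ 0.298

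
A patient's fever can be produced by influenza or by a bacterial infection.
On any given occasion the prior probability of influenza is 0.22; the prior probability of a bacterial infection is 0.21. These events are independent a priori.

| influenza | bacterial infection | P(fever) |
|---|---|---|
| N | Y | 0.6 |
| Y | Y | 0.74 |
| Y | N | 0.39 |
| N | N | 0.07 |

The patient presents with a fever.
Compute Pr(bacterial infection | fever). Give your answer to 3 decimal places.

Pr(bacterial infection | fever) ≈ 0.544

By total probability over the 4 (influenza, bacterial infection) configurations:
  P(fever) = 0.07×0.78×0.79 + 0.6×0.78×0.21 + 0.39×0.22×0.79 + 0.74×0.22×0.21
        = 0.043134 + 0.098280 + 0.067782 + 0.034188 = 0.243384
Configurations with bacterial infection contribute 0.132468, so
  P(bacterial infection | fever) = 0.132468 / 0.243384 ≈ 0.544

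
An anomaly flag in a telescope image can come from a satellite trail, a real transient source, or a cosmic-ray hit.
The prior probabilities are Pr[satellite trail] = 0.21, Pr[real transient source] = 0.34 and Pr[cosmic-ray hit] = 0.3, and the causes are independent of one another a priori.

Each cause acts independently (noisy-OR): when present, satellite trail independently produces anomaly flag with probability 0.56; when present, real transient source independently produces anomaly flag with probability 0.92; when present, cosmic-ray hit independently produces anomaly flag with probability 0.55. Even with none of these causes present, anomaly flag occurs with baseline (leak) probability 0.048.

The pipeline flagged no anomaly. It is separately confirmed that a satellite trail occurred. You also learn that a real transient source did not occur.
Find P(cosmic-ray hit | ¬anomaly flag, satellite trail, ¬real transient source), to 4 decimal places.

Under noisy-OR, P(anomaly flag | causes) = 1 − (1−0.048)·∏(1−qᵢ) over the active causes.
Numerator (weight on configurations with cosmic-ray hit): 0.188496×0.3 = 0.056549
The normalizing constant is 0.41888×0.7 + 0.188496×0.3 = 0.349765
Posterior = 0.056549 / 0.349765 ≈ 0.1617

P(cosmic-ray hit | ¬anomaly flag, satellite trail, ¬real transient source) ≈ 0.1617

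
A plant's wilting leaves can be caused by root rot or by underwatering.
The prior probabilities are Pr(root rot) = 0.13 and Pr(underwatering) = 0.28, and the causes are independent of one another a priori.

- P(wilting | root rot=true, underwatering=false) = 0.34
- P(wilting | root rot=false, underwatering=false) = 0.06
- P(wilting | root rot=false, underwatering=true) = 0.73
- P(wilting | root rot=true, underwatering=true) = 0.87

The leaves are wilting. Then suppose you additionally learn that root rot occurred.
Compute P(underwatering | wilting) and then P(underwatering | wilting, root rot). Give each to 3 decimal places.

For the numerator, keep only underwatering=true terms: 0.177828 + 0.031668 = 0.209496
Denominator P(wilting): 0.06*0.87*0.72 + 0.73*0.87*0.28 + 0.34*0.13*0.72 + 0.87*0.13*0.28 = 0.278904
P(underwatering | wilting) = 0.209496/0.278904 ≈ 0.751

With the extra evidence:
P(wilting | root rot) = 0.34·0.72 + 0.87·0.28 = 0.244800 + 0.243600 = 0.488400
Restricting to configurations with underwatering present: 0.87·0.28 = 0.243600.
So P(underwatering | wilting, root rot) = 0.243600/0.488400 ≈ 0.499.
The drop from 0.751 to 0.499 is the explaining-away (discounting) effect.

P(underwatering | wilting) ≈ 0.751; P(underwatering | wilting, root rot) ≈ 0.499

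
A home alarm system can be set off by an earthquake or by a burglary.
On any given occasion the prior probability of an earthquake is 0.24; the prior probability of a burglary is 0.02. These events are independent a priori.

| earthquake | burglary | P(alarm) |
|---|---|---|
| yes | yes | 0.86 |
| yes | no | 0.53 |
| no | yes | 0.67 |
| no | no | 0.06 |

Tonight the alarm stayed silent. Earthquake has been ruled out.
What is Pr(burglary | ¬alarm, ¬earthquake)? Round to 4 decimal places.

For the numerator, keep only burglary=true terms: 0.33×0.02 = 0.006600
Normalizer over all consistent configurations: 0.94×0.98 + 0.33×0.02 = 0.927800
P(burglary | ¬alarm, ¬earthquake) = 0.006600/0.927800 ≈ 0.0071

Pr(burglary | ¬alarm, ¬earthquake) ≈ 0.0071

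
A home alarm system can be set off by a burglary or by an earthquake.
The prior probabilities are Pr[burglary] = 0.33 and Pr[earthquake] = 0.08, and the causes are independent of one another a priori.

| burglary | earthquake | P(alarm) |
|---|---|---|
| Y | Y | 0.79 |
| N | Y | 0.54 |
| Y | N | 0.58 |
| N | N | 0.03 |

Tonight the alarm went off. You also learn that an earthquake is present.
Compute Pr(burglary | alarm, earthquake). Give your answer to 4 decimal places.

Pr(burglary | alarm, earthquake) ≈ 0.4188

For the numerator, keep only burglary=true terms: 0.79·0.33 = 0.260700
The normalizing constant is 0.54·0.67 + 0.79·0.33 = 0.622500
P(burglary | alarm, earthquake) = 0.260700/0.622500 ≈ 0.4188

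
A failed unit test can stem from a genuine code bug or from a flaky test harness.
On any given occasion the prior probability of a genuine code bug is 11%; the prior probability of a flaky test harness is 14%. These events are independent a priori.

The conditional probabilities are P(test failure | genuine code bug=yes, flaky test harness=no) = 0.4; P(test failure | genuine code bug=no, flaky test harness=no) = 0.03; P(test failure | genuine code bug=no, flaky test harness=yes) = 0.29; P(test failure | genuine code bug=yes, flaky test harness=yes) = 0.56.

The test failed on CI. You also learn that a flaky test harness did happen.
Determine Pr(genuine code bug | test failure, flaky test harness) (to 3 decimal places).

P(test failure | flaky test harness) = 0.29·0.89 + 0.56·0.11 = 0.258100 + 0.061600 = 0.319700
Of this, 0.061600 comes from 0.56·0.11 (the genuine code bug=true cases).
So P(genuine code bug | test failure, flaky test harness) = 0.061600/0.319700 ≈ 0.193.

Pr(genuine code bug | test failure, flaky test harness) ≈ 0.193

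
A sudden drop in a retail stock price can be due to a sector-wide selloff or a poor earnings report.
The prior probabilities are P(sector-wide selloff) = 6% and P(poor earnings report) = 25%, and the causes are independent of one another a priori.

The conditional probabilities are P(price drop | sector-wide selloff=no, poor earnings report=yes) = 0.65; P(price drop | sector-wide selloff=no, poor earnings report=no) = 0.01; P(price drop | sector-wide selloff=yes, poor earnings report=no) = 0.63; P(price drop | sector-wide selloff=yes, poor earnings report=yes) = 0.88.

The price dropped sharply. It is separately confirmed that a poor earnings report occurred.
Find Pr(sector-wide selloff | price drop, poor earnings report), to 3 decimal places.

Pr(sector-wide selloff | price drop, poor earnings report) ≈ 0.080

Enumerate both values of sector-wide selloff and weight by the priors:
  P(price drop | poor earnings report) = 0.65*0.94 + 0.88*0.06
        = 0.611000 + 0.052800 = 0.663800
The terms with sector-wide selloff present sum to 0.052800, so
  P(sector-wide selloff | price drop, poor earnings report) = 0.052800 / 0.663800 ≈ 0.080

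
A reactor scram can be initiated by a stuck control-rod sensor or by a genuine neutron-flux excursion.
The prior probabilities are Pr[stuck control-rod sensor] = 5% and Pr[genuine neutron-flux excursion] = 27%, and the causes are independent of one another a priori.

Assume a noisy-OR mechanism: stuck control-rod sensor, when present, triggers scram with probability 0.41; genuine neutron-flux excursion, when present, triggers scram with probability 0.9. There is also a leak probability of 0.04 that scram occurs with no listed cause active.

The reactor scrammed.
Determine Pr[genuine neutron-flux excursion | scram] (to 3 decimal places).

Pr[genuine neutron-flux excursion | scram] ≈ 0.849

Under noisy-OR, P(scram | causes) = 1 − (1−0.04)·∏(1−qᵢ) over the active causes.
Enumerate the 4 (stuck control-rod sensor, genuine neutron-flux excursion) configurations and weight by the priors:
  P(scram) = 0.04·0.95·0.73 + 0.904·0.95·0.27 + 0.4336·0.05·0.73 + 0.94336·0.05·0.27
        = 0.027740 + 0.231876 + 0.015826 + 0.012735 = 0.288177
Configurations with genuine neutron-flux excursion contribute 0.244611, so
  P(genuine neutron-flux excursion | scram) = 0.244611 / 0.288177 ≈ 0.849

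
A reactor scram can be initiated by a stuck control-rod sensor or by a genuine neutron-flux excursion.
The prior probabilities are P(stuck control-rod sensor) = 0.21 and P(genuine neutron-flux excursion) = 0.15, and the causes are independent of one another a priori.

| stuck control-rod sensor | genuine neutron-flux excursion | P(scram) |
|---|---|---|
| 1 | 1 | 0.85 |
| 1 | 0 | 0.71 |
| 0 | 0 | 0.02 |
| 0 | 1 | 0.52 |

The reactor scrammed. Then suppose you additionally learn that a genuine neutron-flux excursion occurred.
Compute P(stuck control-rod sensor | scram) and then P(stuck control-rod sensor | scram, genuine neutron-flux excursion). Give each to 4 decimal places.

Sum P(scram|·) weighted by the priors over the 4 (stuck control-rod sensor, genuine neutron-flux excursion) configurations:
  P(scram) = 0.02×0.79×0.85 + 0.52×0.79×0.15 + 0.71×0.21×0.85 + 0.85×0.21×0.15
        = 0.013430 + 0.061620 + 0.126735 + 0.026775 = 0.228560
Configurations with stuck control-rod sensor contribute 0.153510, so
  P(stuck control-rod sensor | scram) = 0.153510 / 0.228560 ≈ 0.6716

With the extra evidence:
For the numerator, keep only stuck control-rod sensor=true terms: 0.85·0.21 = 0.178500
The normalizing constant is 0.52·0.79 + 0.85·0.21 = 0.589300
P(stuck control-rod sensor | scram, genuine neutron-flux excursion) = 0.178500/0.589300 ≈ 0.3029

P(stuck control-rod sensor | scram) ≈ 0.6716; P(stuck control-rod sensor | scram, genuine neutron-flux excursion) ≈ 0.3029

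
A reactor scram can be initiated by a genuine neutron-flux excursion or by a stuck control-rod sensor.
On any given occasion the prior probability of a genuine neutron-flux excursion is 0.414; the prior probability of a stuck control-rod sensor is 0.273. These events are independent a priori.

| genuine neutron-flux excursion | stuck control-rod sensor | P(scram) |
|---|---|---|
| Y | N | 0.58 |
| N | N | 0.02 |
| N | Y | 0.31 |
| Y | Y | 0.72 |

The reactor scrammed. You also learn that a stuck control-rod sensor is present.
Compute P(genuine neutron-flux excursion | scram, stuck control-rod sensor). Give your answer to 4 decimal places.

P(genuine neutron-flux excursion | scram, stuck control-rod sensor) ≈ 0.6213

By total probability over both values of genuine neutron-flux excursion:
  P(scram | stuck control-rod sensor) = 0.31*0.586 + 0.72*0.414
        = 0.181660 + 0.298080 = 0.479740
The terms with genuine neutron-flux excursion present sum to 0.298080, so
  P(genuine neutron-flux excursion | scram, stuck control-rod sensor) = 0.298080 / 0.479740 ≈ 0.6213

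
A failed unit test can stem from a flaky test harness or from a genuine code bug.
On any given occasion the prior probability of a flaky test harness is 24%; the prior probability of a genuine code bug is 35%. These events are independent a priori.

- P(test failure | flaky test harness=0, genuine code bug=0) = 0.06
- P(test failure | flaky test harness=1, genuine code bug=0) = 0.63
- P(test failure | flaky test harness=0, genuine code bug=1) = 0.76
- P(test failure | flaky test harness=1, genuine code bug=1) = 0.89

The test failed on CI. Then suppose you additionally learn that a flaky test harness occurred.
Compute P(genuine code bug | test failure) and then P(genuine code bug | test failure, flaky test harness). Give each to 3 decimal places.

P(test failure) = 0.06·0.76·0.65 + 0.76·0.76·0.35 + 0.63·0.24·0.65 + 0.89·0.24·0.35 = 0.029640 + 0.202160 + 0.098280 + 0.074760 = 0.404840
Restricting to configurations with genuine code bug present: 0.202160 + 0.074760 = 0.276920.
P(genuine code bug | test failure) = 0.276920 / 0.404840 ≈ 0.684

Now condition on the additional information:
Weight on genuine code bug=true, given the evidence: 0.89×0.35 = 0.311500
Denominator P(test failure | flaky test harness): 0.63×0.65 + 0.89×0.35 = 0.721000
P(genuine code bug | test failure, flaky test harness) = 0.311500/0.721000 ≈ 0.432

P(genuine code bug | test failure) ≈ 0.684; P(genuine code bug | test failure, flaky test harness) ≈ 0.432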